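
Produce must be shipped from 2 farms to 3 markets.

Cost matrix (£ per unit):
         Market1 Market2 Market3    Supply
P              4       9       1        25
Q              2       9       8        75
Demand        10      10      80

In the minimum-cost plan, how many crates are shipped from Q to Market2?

10

Solving gives:
  P->Market3: 25 × £1 = £25
  Q->Market1: 10 × £2 = £20
  Q->Market2: 10 × £9 = £90
  Q->Market3: 55 × £8 = £440
Total cost = £575.
So Q→Market2 carries 10 crates.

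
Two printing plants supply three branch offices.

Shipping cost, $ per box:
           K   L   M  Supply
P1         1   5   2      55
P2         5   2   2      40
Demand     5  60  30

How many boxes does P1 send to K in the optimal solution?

5

Solving gives:
  P1->K: 5 boxes
  P1->L: 20 boxes
  P1->M: 30 boxes
  P2->L: 40 boxes
Total cost = $245.
So P1→K carries 5 boxes.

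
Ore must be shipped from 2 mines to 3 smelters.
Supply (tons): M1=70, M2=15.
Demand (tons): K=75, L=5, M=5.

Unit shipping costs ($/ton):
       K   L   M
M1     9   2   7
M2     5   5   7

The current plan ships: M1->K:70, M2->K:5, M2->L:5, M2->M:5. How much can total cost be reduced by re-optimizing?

Current plan cost = 70·9 + 5·5 + 5·5 + 5·7 = $715.
Optimal plan:
  M1→K: 60 × $9 = $540
  M1→L: 5 × $2 = $10
  M1→M: 5 × $7 = $35
  M2→K: 15 × $5 = $75
Optimal cost = $660.
Saving = 715 − 660 = $55.

55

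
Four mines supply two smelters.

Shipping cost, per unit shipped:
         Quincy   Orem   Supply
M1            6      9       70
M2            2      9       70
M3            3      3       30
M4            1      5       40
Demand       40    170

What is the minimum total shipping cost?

An optimal shipping plan:
  M1 to Orem: 70 × 9 = 630
  M2 to Quincy: 40 × 2 = 80
  M2 to Orem: 30 × 9 = 270
  M3 to Orem: 30 × 3 = 90
  M4 to Orem: 40 × 5 = 200
Total = 630 + 80 + 270 + 90 + 200 = 1270.

1270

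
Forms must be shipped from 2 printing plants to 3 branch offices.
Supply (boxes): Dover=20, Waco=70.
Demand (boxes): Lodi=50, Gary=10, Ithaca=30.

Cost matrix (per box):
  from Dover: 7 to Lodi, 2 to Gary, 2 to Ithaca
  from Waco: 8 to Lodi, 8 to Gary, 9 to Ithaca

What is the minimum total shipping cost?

610

A cheapest plan:
  Dover–Ithaca: 20 × 2 = 40
  Waco–Lodi: 50 × 8 = 400
  Waco–Gary: 10 × 8 = 80
  Waco–Ithaca: 10 × 9 = 90
Total = 40 + 400 + 80 + 90 = 610.
(Supply check: Dover ships 20; Waco ships 70.)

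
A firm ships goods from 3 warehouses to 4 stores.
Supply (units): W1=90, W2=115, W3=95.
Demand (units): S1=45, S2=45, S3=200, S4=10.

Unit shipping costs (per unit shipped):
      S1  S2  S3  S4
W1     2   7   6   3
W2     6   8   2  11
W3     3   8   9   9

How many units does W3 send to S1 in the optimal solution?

The minimum-cost plan:
  W1–S3: 80 × 6 = 480
  W1–S4: 10 × 3 = 30
  W2–S3: 115 × 2 = 230
  W3–S1: 45 × 3 = 135
  W3–S2: 45 × 8 = 360
  W3–S3: 5 × 9 = 45
Total cost = 1280.
So W3→S1 carries 45 units.

45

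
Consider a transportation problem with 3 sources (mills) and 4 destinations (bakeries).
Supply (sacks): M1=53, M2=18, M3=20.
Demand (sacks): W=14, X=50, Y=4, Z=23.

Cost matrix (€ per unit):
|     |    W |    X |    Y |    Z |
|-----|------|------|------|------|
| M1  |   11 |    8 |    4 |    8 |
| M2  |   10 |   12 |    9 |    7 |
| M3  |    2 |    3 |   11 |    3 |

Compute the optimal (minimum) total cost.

A cheapest plan:
  M1->X: 49 × €8 = €392
  M1->Y: 4 × €4 = €16
  M2->Z: 18 × €7 = €126
  M3->W: 14 × €2 = €28
  M3->X: 1 × €3 = €3
  M3->Z: 5 × €3 = €15
Total = 392 + 16 + 126 + 28 + 3 + 15 = €580.

580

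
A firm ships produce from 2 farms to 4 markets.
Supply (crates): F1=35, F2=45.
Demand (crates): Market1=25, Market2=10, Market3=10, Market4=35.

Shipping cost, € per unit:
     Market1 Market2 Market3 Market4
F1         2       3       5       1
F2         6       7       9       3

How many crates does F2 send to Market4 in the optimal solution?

Optimal shipments:
  F1 to Market1: 25 × €2 = €50
  F1 to Market2: 10 × €3 = €30
  F2 to Market3: 10 × €9 = €90
  F2 to Market4: 35 × €3 = €105
Total cost = €275.
So F2→Market4 carries 35 crates.

35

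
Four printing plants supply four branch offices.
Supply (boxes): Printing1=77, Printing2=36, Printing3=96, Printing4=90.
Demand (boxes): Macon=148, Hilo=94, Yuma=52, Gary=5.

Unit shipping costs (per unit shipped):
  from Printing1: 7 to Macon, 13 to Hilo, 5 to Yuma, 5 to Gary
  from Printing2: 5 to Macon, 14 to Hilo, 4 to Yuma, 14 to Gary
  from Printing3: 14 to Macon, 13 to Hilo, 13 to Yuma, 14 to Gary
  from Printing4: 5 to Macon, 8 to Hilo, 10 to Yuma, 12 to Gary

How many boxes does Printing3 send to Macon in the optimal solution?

The minimum-cost plan:
  Printing1–Macon: 20 boxes
  Printing1–Yuma: 52 boxes
  Printing1–Gary: 5 boxes
  Printing2–Macon: 36 boxes
  Printing3–Macon: 2 boxes
  Printing3–Hilo: 94 boxes
  Printing4–Macon: 90 boxes
Total cost = 2305.
So Printing3→Macon carries 2 boxes.

2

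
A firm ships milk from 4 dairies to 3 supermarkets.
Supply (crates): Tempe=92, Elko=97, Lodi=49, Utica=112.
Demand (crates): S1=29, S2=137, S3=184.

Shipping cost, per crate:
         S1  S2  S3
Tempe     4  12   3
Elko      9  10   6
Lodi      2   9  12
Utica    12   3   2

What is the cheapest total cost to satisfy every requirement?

1452

Optimal allocation:
  Tempe–S3: 92 × 3 = 276
  Elko–S2: 5 × 10 = 50
  Elko–S3: 92 × 6 = 552
  Lodi–S1: 29 × 2 = 58
  Lodi–S2: 20 × 9 = 180
  Utica–S2: 112 × 3 = 336
Total = 276 + 50 + 552 + 58 + 180 + 336 = 1452.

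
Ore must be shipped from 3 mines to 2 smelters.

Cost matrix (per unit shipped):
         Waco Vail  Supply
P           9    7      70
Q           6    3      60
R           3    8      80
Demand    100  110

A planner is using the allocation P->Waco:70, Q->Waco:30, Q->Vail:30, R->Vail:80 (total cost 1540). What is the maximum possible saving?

Current plan cost = 70·9 + 30·6 + 30·3 + 80·8 = 1540.
Optimal plan:
  P→Waco: 20 × 9 = 180
  P→Vail: 50 × 7 = 350
  Q→Vail: 60 × 3 = 180
  R→Waco: 80 × 3 = 240
Optimal cost = 950.
Saving = 1540 − 950 = 590.

590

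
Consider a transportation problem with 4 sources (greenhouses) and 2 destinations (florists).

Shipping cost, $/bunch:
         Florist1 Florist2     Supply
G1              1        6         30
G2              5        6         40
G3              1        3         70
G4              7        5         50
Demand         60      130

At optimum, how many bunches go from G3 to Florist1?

The minimum-cost plan:
  G1→Florist1: 30 × $1 = $30
  G2→Florist2: 40 × $6 = $240
  G3→Florist1: 30 × $1 = $30
  G3→Florist2: 40 × $3 = $120
  G4→Florist2: 50 × $5 = $250
Total cost = $670.
So G3→Florist1 carries 30 bunches.

30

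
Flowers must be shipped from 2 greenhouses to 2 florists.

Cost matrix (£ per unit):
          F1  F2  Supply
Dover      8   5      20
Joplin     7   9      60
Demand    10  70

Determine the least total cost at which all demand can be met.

620

A cheapest plan:
  Dover->F2: 20 × £5 = £100
  Joplin->F1: 10 × £7 = £70
  Joplin->F2: 50 × £9 = £450
Total = 100 + 70 + 450 = £620.
(Supply check: Dover ships 20; Joplin ships 60.)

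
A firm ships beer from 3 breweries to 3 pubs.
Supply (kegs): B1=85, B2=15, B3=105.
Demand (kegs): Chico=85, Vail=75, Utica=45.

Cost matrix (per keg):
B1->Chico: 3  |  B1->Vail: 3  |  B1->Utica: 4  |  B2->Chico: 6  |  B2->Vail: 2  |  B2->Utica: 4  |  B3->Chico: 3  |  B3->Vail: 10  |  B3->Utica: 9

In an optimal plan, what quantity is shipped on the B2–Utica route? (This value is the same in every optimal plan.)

Solving gives:
  B1–Vail: 60 kegs
  B1–Utica: 25 kegs
  B2–Vail: 15 kegs
  B3–Chico: 85 kegs
  B3–Utica: 20 kegs
Total cost = 745.
The route B2→Utica is not used.

0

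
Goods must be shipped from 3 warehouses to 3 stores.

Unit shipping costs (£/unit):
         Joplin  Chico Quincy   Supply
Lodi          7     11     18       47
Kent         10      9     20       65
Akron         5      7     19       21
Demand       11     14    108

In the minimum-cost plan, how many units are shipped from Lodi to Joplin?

Solving gives:
  Lodi–Quincy: 47 × £18 = £846
  Kent–Chico: 4 × £9 = £36
  Kent–Quincy: 61 × £20 = £1220
  Akron–Joplin: 11 × £5 = £55
  Akron–Chico: 10 × £7 = £70
Total cost = £2227.
The route Lodi→Joplin is not used.

0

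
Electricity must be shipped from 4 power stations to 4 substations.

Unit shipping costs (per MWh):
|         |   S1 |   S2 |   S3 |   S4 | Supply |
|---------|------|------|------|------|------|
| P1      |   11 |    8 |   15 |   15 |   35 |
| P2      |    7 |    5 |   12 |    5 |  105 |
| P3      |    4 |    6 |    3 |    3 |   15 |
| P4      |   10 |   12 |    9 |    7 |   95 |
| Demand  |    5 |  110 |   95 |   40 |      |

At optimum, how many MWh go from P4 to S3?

Optimal shipments:
  P1–S2: 35 × 8 = 280
  P2–S1: 5 × 7 = 35
  P2–S2: 75 × 5 = 375
  P2–S4: 25 × 5 = 125
  P3–S3: 15 × 3 = 45
  P4–S3: 80 × 9 = 720
  P4–S4: 15 × 7 = 105
Total cost = 1685.
So P4→S3 carries 80 MWh.

80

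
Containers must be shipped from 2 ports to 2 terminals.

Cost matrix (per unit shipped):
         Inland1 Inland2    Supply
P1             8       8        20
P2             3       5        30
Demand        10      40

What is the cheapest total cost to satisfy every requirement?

Optimal allocation:
  P1 to Inland2: 20 × 8 = 160
  P2 to Inland1: 10 × 3 = 30
  P2 to Inland2: 20 × 5 = 100
Total = 160 + 30 + 100 = 290.

290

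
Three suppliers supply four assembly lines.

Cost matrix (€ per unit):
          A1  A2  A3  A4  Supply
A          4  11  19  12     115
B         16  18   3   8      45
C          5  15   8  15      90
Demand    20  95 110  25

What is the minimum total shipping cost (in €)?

Optimal allocation:
  A–A2: 95 batches
  A–A4: 20 batches
  B–A3: 40 batches
  B–A4: 5 batches
  C–A1: 20 batches
  C–A3: 70 batches
Total cost = €2105.

2105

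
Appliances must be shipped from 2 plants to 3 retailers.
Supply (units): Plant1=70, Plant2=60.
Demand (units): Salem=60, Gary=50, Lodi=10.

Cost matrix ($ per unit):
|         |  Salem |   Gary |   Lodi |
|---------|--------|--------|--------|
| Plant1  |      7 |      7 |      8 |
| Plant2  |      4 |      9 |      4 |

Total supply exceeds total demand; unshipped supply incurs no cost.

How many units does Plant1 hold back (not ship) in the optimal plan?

10

Minimum-cost shipments:
  Plant1–Salem: 10 units
  Plant1–Gary: 50 units
  Plant2–Salem: 50 units
  Plant2–Lodi: 10 units
Total cost = $660.
Plant1 ships 60 of its 70, leaving 10.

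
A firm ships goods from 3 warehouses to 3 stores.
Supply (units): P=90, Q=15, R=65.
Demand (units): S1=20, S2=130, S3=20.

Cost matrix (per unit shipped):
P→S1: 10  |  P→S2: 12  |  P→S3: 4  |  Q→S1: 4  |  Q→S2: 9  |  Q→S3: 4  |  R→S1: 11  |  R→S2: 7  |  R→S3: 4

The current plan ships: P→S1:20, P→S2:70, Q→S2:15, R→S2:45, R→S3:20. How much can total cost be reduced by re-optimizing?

Current plan cost = 20·10 + 70·12 + 15·9 + 45·7 + 20·4 = 1570.
Optimal plan:
  P–S1: 5 units
  P–S2: 65 units
  P–S3: 20 units
  Q–S1: 15 units
  R–S2: 65 units
Optimal cost = 1425.
Saving = 1570 − 1425 = 145.

145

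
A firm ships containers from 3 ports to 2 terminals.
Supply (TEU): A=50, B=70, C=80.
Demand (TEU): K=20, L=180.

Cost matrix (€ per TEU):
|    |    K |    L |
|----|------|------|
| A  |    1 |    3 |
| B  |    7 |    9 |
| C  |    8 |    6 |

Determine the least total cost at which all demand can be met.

1220

Optimal allocation:
  A→K: 20 TEU
  A→L: 30 TEU
  B→L: 70 TEU
  C→L: 80 TEU
Total cost = €1220.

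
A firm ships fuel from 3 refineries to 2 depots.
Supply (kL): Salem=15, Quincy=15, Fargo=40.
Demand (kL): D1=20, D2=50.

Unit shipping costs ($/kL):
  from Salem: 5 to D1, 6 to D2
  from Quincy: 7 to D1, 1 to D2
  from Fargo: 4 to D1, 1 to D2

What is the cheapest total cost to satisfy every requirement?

Optimal allocation:
  Salem–D1: 15 kL
  Quincy–D2: 15 kL
  Fargo–D1: 5 kL
  Fargo–D2: 35 kL
Total cost = $145.

145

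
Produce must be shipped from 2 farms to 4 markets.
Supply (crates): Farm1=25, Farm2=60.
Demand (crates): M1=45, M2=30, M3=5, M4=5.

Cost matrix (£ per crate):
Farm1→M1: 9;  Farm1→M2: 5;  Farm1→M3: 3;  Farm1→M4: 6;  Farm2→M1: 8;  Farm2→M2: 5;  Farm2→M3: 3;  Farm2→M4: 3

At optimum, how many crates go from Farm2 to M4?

Optimal shipments:
  Farm1→M2: 20 crates
  Farm1→M3: 5 crates
  Farm2→M1: 45 crates
  Farm2→M2: 10 crates
  Farm2→M4: 5 crates
Total cost = £540.
So Farm2→M4 carries 5 crates.

5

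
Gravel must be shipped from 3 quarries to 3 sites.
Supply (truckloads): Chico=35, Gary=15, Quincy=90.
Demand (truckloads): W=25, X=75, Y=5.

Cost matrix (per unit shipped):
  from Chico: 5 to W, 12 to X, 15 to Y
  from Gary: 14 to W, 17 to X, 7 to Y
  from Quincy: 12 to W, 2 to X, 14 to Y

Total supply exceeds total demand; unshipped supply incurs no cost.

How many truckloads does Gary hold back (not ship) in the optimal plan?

10

An optimal plan:
  Chico–W: 25 × 5 = 125
  Gary–Y: 5 × 7 = 35
  Quincy–X: 75 × 2 = 150
Total cost = 310.
Gary ships 5 of its 15, leaving 10.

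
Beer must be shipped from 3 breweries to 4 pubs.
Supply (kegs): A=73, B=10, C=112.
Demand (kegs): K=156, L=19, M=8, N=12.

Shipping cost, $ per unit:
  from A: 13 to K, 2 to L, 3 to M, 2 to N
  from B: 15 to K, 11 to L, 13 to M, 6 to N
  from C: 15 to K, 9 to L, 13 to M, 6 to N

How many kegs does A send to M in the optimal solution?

Solving gives:
  A→K: 34 × $13 = $442
  A→L: 19 × $2 = $38
  A→M: 8 × $3 = $24
  A→N: 12 × $2 = $24
  B→K: 10 × $15 = $150
  C→K: 112 × $15 = $1680
Total cost = $2358.
So A→M carries 8 kegs.

8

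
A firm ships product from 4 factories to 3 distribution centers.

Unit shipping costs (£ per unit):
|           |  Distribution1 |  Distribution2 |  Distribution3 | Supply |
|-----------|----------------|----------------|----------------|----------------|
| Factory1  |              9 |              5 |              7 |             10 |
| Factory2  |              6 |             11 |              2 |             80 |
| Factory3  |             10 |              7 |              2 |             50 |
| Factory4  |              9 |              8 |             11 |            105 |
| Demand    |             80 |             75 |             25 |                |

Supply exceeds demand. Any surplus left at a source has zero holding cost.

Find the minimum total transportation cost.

Optimal allocation:
  Factory1 to Distribution2: 10 × £5 = £50
  Factory2 to Distribution1: 80 × £6 = £480
  Factory3 to Distribution2: 25 × £7 = £175
  Factory3 to Distribution3: 25 × £2 = £50
  Factory4 to Distribution2: 40 × £8 = £320
Total = 50 + 480 + 175 + 50 + 320 = £1075.

1075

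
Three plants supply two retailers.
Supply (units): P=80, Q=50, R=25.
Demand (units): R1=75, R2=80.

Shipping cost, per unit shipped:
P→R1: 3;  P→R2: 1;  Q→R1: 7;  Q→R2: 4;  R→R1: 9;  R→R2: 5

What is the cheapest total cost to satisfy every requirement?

555

One minimum-cost allocation:
  P->R1: 75 × 3 = 225
  P->R2: 5 × 1 = 5
  Q->R2: 50 × 4 = 200
  R->R2: 25 × 5 = 125
Total = 225 + 5 + 200 + 125 = 555.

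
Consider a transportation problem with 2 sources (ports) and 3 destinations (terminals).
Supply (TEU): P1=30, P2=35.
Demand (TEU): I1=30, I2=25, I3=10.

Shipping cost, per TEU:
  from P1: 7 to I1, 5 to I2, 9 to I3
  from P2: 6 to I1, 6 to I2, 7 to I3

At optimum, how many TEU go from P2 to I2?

0

The minimum-cost plan:
  P1->I1: 5 × 7 = 35
  P1->I2: 25 × 5 = 125
  P2->I1: 25 × 6 = 150
  P2->I3: 10 × 7 = 70
Total cost = 380.
The route P2→I2 is not used.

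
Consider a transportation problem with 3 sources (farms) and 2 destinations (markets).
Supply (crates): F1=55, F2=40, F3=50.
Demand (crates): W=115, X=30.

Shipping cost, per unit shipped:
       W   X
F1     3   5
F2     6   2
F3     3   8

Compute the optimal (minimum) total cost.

435

One minimum-cost allocation:
  F1→W: 55 × 3 = 165
  F2→W: 10 × 6 = 60
  F2→X: 30 × 2 = 60
  F3→W: 50 × 3 = 150
Total = 165 + 60 + 60 + 150 = 435.
(Supply check: F1 ships 55; F2 ships 40; F3 ships 50.)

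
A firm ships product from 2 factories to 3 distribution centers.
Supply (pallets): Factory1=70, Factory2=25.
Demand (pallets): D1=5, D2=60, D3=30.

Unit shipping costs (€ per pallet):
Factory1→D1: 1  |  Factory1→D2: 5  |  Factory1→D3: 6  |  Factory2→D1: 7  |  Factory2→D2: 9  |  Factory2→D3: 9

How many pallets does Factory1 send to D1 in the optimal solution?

5

Optimal shipments:
  Factory1 to D1: 5 × €1 = €5
  Factory1 to D2: 60 × €5 = €300
  Factory1 to D3: 5 × €6 = €30
  Factory2 to D3: 25 × €9 = €225
Total cost = €560.
So Factory1→D1 carries 5 pallets.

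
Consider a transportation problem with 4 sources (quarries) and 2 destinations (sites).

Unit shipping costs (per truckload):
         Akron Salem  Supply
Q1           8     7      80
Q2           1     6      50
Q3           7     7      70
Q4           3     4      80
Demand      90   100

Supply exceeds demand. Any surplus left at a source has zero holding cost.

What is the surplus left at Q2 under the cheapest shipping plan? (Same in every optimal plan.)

0

An optimal plan:
  Q1→Salem: 60 × 7 = 420
  Q2→Akron: 50 × 1 = 50
  Q4→Akron: 40 × 3 = 120
  Q4→Salem: 40 × 4 = 160
Total cost = 750.
Q2 ships 50 of its 50, leaving 0.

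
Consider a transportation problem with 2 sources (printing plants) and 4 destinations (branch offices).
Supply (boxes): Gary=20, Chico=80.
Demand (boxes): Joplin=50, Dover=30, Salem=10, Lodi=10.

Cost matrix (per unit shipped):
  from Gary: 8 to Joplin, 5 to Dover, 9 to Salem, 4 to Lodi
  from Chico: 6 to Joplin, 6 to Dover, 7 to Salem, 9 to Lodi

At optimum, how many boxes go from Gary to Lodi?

The minimum-cost plan:
  Gary–Dover: 10 boxes
  Gary–Lodi: 10 boxes
  Chico–Joplin: 50 boxes
  Chico–Dover: 20 boxes
  Chico–Salem: 10 boxes
Total cost = 580.
So Gary→Lodi carries 10 boxes.

10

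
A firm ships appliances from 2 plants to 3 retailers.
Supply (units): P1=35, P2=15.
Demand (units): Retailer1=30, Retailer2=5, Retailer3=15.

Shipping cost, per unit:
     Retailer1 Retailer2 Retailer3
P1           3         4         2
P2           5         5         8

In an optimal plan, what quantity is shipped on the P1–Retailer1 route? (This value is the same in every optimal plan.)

Optimal shipments:
  P1→Retailer1: 20 × 3 = 60
  P1→Retailer3: 15 × 2 = 30
  P2→Retailer1: 10 × 5 = 50
  P2→Retailer2: 5 × 5 = 25
Total cost = 165.
So P1→Retailer1 carries 20 units.

20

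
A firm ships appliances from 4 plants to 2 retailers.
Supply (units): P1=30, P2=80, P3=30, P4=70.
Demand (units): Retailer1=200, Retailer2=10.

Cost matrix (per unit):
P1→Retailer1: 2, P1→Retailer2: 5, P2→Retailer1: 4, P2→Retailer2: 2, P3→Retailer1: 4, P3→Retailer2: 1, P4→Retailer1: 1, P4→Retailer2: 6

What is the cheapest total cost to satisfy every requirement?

540

A cheapest plan:
  P1–Retailer1: 30 × 2 = 60
  P2–Retailer1: 80 × 4 = 320
  P3–Retailer1: 20 × 4 = 80
  P3–Retailer2: 10 × 1 = 10
  P4–Retailer1: 70 × 1 = 70
Total = 60 + 320 + 80 + 10 + 70 = 540.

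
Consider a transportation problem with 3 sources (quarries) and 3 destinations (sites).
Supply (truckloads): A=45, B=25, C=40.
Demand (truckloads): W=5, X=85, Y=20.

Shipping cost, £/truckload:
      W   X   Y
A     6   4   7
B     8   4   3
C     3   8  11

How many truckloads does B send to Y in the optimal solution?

Solving gives:
  A–X: 45 truckloads
  B–X: 5 truckloads
  B–Y: 20 truckloads
  C–W: 5 truckloads
  C–X: 35 truckloads
Total cost = £555.
So B→Y carries 20 truckloads.

20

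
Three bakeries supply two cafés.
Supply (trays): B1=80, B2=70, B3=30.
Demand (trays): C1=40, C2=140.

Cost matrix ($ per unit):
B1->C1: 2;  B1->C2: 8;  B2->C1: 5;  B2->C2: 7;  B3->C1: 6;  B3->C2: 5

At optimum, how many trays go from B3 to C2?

30

The minimum-cost plan:
  B1->C1: 40 × $2 = $80
  B1->C2: 40 × $8 = $320
  B2->C2: 70 × $7 = $490
  B3->C2: 30 × $5 = $150
Total cost = $1040.
So B3→C2 carries 30 trays.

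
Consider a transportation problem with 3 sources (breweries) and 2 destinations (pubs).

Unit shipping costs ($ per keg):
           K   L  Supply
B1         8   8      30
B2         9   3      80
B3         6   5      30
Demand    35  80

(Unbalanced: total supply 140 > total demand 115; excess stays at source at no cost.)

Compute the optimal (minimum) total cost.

460

An optimal shipping plan:
  B1->K: 5 × $8 = $40
  B2->L: 80 × $3 = $240
  B3->K: 30 × $6 = $180
Total = 40 + 240 + 180 = $460.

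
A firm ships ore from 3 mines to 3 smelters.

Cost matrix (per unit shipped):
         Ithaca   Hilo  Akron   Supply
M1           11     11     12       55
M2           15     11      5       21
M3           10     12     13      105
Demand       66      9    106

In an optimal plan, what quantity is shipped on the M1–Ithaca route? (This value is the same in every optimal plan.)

Optimal shipments:
  M1 to Akron: 55 tons
  M2 to Akron: 21 tons
  M3 to Ithaca: 66 tons
  M3 to Hilo: 9 tons
  M3 to Akron: 30 tons
Total cost = 1923.
The route M1→Ithaca is not used.

0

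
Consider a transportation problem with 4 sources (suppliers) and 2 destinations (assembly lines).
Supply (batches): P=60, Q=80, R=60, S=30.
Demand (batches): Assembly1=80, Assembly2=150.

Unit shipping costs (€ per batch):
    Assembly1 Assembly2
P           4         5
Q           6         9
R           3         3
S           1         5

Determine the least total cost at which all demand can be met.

An optimal shipping plan:
  P->Assembly2: 60 × €5 = €300
  Q->Assembly1: 50 × €6 = €300
  Q->Assembly2: 30 × €9 = €270
  R->Assembly2: 60 × €3 = €180
  S->Assembly1: 30 × €1 = €30
Total = 300 + 300 + 270 + 180 + 30 = €1080.

1080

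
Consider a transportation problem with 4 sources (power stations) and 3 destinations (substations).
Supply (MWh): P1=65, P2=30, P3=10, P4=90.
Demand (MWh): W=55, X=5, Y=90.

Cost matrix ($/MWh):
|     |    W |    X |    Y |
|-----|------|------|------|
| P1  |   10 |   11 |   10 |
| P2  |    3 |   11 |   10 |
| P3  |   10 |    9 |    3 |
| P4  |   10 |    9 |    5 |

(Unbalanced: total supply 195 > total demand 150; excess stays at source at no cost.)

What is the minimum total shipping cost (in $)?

815

A cheapest plan:
  P1→W: 25 MWh
  P2→W: 30 MWh
  P3→Y: 10 MWh
  P4→X: 5 MWh
  P4→Y: 80 MWh
Total cost = $815.
(Supply check: P1 ships 25; P2 ships 30; P3 ships 10; P4 ships 85.)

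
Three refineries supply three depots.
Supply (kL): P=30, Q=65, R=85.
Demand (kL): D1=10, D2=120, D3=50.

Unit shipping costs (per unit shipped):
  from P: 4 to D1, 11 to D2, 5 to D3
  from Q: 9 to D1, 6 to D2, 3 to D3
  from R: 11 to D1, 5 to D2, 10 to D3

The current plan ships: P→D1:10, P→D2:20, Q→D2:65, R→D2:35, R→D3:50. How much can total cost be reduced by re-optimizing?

Current plan cost = 10·4 + 20·11 + 65·6 + 35·5 + 50·10 = 1325.
Optimal plan:
  P to D1: 10 × 4 = 40
  P to D3: 20 × 5 = 100
  Q to D2: 35 × 6 = 210
  Q to D3: 30 × 3 = 90
  R to D2: 85 × 5 = 425
Optimal cost = 865.
Saving = 1325 − 865 = 460.

460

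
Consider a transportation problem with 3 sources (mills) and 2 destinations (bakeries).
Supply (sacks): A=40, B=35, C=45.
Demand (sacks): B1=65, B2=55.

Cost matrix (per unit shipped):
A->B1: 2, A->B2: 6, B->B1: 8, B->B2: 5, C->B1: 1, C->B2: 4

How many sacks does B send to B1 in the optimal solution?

Solving gives:
  A→B1: 40 sacks
  B→B2: 35 sacks
  C→B1: 25 sacks
  C→B2: 20 sacks
Total cost = 360.
The route B→B1 is not used.

0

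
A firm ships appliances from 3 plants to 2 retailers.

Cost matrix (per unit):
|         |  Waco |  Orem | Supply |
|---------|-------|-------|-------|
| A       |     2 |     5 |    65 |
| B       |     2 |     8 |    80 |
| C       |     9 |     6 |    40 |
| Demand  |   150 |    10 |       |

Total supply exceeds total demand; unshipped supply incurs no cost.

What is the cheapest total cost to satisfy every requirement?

An optimal shipping plan:
  A to Waco: 65 units
  B to Waco: 80 units
  C to Waco: 5 units
  C to Orem: 10 units
Total cost = 395.

395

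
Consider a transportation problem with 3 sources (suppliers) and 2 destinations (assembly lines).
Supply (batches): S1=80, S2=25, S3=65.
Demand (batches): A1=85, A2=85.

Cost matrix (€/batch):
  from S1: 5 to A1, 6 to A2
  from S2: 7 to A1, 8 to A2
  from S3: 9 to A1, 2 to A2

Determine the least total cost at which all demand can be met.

Optimal allocation:
  S1→A1: 80 batches
  S2→A1: 5 batches
  S2→A2: 20 batches
  S3→A2: 65 batches
Total cost = €725.

725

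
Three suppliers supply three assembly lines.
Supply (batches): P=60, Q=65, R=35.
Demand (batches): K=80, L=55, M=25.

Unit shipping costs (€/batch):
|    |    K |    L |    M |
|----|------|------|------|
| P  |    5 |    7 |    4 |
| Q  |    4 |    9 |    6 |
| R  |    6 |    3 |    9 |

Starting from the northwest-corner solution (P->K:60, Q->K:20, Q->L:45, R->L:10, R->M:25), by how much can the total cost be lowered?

360

Current plan cost = 60·5 + 20·4 + 45·9 + 10·3 + 25·9 = €1040.
Optimal plan:
  P->K: 15 × €5 = €75
  P->L: 20 × €7 = €140
  P->M: 25 × €4 = €100
  Q->K: 65 × €4 = €260
  R->L: 35 × €3 = €105
Optimal cost = €680.
Saving = 1040 − 680 = €360.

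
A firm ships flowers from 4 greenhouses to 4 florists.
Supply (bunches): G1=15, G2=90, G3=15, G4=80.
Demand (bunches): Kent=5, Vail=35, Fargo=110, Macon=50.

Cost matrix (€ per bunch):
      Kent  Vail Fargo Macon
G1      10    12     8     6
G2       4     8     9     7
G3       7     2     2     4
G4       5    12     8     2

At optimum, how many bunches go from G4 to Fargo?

Solving gives:
  G1→Fargo: 15 × €8 = €120
  G2→Kent: 5 × €4 = €20
  G2→Vail: 35 × €8 = €280
  G2→Fargo: 50 × €9 = €450
  G3→Fargo: 15 × €2 = €30
  G4→Fargo: 30 × €8 = €240
  G4→Macon: 50 × €2 = €100
Total cost = €1240.
So G4→Fargo carries 30 bunches.

30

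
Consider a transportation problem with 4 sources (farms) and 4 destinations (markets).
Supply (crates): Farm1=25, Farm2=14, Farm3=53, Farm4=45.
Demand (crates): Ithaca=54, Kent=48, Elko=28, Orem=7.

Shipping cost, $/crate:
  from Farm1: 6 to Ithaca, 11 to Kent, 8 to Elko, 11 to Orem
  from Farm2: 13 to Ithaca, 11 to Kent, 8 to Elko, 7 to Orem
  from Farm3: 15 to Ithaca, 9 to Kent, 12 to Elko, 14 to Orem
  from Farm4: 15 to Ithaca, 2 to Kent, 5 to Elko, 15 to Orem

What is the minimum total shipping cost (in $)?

An optimal shipping plan:
  Farm1->Ithaca: 25 × $6 = $150
  Farm2->Elko: 7 × $8 = $56
  Farm2->Orem: 7 × $7 = $49
  Farm3->Ithaca: 29 × $15 = $435
  Farm3->Kent: 3 × $9 = $27
  Farm3->Elko: 21 × $12 = $252
  Farm4->Kent: 45 × $2 = $90
Total = 150 + 56 + 49 + 435 + 27 + 252 + 90 = $1059.

1059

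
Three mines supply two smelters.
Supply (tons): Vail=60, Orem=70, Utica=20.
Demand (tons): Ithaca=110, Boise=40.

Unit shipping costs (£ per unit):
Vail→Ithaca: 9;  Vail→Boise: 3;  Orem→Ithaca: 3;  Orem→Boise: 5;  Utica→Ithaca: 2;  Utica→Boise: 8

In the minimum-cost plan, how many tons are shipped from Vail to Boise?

Solving gives:
  Vail to Ithaca: 20 × £9 = £180
  Vail to Boise: 40 × £3 = £120
  Orem to Ithaca: 70 × £3 = £210
  Utica to Ithaca: 20 × £2 = £40
Total cost = £550.
So Vail→Boise carries 40 tons.

40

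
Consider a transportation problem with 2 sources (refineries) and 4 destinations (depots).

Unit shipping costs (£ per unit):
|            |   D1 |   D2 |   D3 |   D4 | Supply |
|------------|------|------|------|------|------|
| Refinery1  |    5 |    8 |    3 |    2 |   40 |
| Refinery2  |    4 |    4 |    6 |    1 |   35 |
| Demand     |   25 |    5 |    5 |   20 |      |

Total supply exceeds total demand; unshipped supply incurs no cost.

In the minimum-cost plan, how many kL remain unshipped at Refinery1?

An optimal plan:
  Refinery1->D1: 15 × £5 = £75
  Refinery1->D3: 5 × £3 = £15
  Refinery2->D1: 10 × £4 = £40
  Refinery2->D2: 5 × £4 = £20
  Refinery2->D4: 20 × £1 = £20
Total cost = £170.
Refinery1 ships 20 of its 40, leaving 20.

20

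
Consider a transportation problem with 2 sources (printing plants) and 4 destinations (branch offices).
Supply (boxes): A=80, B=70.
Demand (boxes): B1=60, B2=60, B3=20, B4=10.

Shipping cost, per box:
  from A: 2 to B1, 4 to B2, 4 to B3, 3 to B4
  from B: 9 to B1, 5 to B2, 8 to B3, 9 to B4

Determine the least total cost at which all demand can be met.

Optimal allocation:
  A–B1: 60 × 2 = 120
  A–B3: 10 × 4 = 40
  A–B4: 10 × 3 = 30
  B–B2: 60 × 5 = 300
  B–B3: 10 × 8 = 80
Total = 120 + 40 + 30 + 300 + 80 = 570.
(Supply check: A ships 80; B ships 70.)

570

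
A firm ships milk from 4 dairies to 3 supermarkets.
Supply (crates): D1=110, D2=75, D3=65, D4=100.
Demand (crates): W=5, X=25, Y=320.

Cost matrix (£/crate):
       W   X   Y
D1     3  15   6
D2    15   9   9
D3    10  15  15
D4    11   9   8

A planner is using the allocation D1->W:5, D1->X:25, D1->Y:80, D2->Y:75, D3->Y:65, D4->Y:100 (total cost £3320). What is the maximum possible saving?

235

Current plan cost = 5·3 + 25·15 + 80·6 + 75·9 + 65·15 + 100·8 = £3320.
Optimal plan:
  D1→Y: 110 crates
  D2→Y: 75 crates
  D3→W: 5 crates
  D3→X: 25 crates
  D3→Y: 35 crates
  D4→Y: 100 crates
Optimal cost = £3085.
Saving = 3320 − 3085 = £235.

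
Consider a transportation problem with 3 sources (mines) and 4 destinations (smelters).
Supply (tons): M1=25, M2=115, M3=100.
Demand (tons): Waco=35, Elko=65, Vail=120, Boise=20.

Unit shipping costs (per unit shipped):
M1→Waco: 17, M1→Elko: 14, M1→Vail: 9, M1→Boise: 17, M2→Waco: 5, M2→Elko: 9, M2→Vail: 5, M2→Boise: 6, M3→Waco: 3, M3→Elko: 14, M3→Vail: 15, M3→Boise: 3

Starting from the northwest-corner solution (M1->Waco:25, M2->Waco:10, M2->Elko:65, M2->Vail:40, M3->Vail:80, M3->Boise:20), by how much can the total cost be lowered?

845

Current plan cost = 25·17 + 10·5 + 65·9 + 40·5 + 80·15 + 20·3 = 2520.
Optimal plan:
  M1 to Vail: 25 tons
  M2 to Elko: 20 tons
  M2 to Vail: 95 tons
  M3 to Waco: 35 tons
  M3 to Elko: 45 tons
  M3 to Boise: 20 tons
Optimal cost = 1675.
Saving = 2520 − 1675 = 845.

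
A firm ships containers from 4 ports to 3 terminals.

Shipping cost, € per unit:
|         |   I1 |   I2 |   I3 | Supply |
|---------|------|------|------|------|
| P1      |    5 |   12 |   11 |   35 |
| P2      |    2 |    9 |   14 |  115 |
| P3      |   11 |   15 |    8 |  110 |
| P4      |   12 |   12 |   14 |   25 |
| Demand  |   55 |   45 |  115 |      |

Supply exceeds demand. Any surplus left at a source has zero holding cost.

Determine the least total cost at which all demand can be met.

One minimum-cost allocation:
  P1->I3: 5 × €11 = €55
  P2->I1: 55 × €2 = €110
  P2->I2: 45 × €9 = €405
  P3->I3: 110 × €8 = €880
Total = 55 + 110 + 405 + 880 = €1450.

1450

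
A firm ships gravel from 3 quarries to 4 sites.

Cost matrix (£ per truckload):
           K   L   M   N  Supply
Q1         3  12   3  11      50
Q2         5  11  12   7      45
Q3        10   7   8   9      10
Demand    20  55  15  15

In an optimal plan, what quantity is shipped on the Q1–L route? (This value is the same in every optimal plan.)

Optimal shipments:
  Q1→K: 20 truckloads
  Q1→L: 15 truckloads
  Q1→M: 15 truckloads
  Q2→L: 30 truckloads
  Q2→N: 15 truckloads
  Q3→L: 10 truckloads
Total cost = £790.
So Q1→L carries 15 truckloads.

15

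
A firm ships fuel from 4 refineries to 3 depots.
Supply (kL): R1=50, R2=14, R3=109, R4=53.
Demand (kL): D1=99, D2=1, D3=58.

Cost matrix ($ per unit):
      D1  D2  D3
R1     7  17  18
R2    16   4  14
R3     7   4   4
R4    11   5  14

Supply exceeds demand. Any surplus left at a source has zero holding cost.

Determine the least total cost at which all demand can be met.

Optimal allocation:
  R1→D1: 48 × $7 = $336
  R2→D2: 1 × $4 = $4
  R3→D1: 51 × $7 = $357
  R3→D3: 58 × $4 = $232
Total = 336 + 4 + 357 + 232 = $929.

929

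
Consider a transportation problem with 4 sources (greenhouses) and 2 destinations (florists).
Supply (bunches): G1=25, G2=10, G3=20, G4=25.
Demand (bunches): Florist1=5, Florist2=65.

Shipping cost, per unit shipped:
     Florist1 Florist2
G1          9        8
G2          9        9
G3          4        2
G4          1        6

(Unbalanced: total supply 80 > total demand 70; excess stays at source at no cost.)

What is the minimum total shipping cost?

An optimal shipping plan:
  G1->Florist2: 25 × 8 = 200
  G3->Florist2: 20 × 2 = 40
  G4->Florist1: 5 × 1 = 5
  G4->Florist2: 20 × 6 = 120
Total = 200 + 40 + 5 + 120 = 365.

365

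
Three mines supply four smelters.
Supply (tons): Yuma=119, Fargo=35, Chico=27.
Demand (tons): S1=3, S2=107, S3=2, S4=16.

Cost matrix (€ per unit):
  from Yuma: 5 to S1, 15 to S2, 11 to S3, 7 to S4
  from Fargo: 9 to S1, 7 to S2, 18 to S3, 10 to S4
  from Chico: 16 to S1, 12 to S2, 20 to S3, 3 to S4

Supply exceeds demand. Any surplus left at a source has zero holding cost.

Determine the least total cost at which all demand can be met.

An optimal shipping plan:
  Yuma–S1: 3 tons
  Yuma–S2: 61 tons
  Yuma–S3: 2 tons
  Fargo–S2: 35 tons
  Chico–S2: 11 tons
  Chico–S4: 16 tons
Total cost = €1377.
(Supply check: Yuma ships 66; Fargo ships 35; Chico ships 27.)

1377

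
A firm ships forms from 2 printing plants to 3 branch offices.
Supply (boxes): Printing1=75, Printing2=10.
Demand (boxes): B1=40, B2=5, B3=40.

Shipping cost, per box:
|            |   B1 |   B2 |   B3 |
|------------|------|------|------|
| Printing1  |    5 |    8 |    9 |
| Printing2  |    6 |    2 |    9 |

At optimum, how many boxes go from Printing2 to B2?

5

Solving gives:
  Printing1–B1: 40 × 5 = 200
  Printing1–B3: 35 × 9 = 315
  Printing2–B2: 5 × 2 = 10
  Printing2–B3: 5 × 9 = 45
Total cost = 570.
So Printing2→B2 carries 5 boxes.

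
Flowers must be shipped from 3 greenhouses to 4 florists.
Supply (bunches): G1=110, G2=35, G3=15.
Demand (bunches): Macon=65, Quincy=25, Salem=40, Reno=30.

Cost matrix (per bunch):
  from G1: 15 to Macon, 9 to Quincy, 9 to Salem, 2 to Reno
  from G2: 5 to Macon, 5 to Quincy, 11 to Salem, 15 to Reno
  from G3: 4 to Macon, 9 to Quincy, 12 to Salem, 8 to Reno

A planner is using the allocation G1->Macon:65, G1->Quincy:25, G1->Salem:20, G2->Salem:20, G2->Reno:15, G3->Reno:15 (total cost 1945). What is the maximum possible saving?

Current plan cost = 65·15 + 25·9 + 20·9 + 20·11 + 15·15 + 15·8 = 1945.
Optimal plan:
  G1 to Macon: 15 bunches
  G1 to Quincy: 25 bunches
  G1 to Salem: 40 bunches
  G1 to Reno: 30 bunches
  G2 to Macon: 35 bunches
  G3 to Macon: 15 bunches
Optimal cost = 1105.
Saving = 1945 − 1105 = 840.

840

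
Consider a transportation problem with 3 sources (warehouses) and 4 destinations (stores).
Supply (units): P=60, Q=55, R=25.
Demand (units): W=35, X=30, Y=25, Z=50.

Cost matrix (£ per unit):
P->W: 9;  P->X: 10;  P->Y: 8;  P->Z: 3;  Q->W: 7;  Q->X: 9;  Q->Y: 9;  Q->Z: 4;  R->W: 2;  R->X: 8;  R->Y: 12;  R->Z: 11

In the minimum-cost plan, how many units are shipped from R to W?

The minimum-cost plan:
  P→Y: 10 × £8 = £80
  P→Z: 50 × £3 = £150
  Q→W: 10 × £7 = £70
  Q→X: 30 × £9 = £270
  Q→Y: 15 × £9 = £135
  R→W: 25 × £2 = £50
Total cost = £755.
So R→W carries 25 units.

25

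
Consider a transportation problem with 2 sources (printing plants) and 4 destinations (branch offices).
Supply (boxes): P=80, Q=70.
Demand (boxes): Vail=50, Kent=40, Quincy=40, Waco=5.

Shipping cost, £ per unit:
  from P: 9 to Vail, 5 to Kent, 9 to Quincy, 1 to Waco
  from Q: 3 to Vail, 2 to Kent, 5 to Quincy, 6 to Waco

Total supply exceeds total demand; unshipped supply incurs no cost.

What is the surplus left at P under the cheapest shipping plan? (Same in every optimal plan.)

An optimal plan:
  P–Kent: 40 × £5 = £200
  P–Quincy: 20 × £9 = £180
  P–Waco: 5 × £1 = £5
  Q–Vail: 50 × £3 = £150
  Q–Quincy: 20 × £5 = £100
Total cost = £635.
P ships 65 of its 80, leaving 15.

15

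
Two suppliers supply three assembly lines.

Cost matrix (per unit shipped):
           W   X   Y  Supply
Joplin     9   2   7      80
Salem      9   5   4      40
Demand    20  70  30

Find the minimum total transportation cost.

440

One minimum-cost allocation:
  Joplin->W: 10 × 9 = 90
  Joplin->X: 70 × 2 = 140
  Salem->W: 10 × 9 = 90
  Salem->Y: 30 × 4 = 120
Total = 90 + 140 + 90 + 120 = 440.
(Supply check: Joplin ships 80; Salem ships 40.)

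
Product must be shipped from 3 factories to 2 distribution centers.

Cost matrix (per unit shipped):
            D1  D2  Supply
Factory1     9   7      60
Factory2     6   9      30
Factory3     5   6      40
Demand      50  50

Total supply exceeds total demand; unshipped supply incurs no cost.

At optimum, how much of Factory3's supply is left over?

Minimum-cost shipments:
  Factory1→D2: 50 pallets
  Factory2→D1: 10 pallets
  Factory3→D1: 40 pallets
Total cost = 610.
Factory3 ships 40 of its 40, leaving 0.

0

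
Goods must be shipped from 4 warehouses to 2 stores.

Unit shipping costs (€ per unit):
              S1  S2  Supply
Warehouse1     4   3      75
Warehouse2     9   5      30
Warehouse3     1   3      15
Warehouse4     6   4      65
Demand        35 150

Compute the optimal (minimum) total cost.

670

One minimum-cost allocation:
  Warehouse1->S1: 20 × €4 = €80
  Warehouse1->S2: 55 × €3 = €165
  Warehouse2->S2: 30 × €5 = €150
  Warehouse3->S1: 15 × €1 = €15
  Warehouse4->S2: 65 × €4 = €260
Total = 80 + 165 + 150 + 15 + 260 = €670.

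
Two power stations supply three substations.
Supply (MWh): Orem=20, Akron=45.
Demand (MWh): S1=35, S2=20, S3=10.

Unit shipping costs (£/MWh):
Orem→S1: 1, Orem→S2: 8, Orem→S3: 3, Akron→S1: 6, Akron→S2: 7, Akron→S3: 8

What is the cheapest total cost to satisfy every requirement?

330

Optimal allocation:
  Orem->S1: 20 × £1 = £20
  Akron->S1: 15 × £6 = £90
  Akron->S2: 20 × £7 = £140
  Akron->S3: 10 × £8 = £80
Total = 20 + 90 + 140 + 80 = £330.
(Supply check: Orem ships 20; Akron ships 45.)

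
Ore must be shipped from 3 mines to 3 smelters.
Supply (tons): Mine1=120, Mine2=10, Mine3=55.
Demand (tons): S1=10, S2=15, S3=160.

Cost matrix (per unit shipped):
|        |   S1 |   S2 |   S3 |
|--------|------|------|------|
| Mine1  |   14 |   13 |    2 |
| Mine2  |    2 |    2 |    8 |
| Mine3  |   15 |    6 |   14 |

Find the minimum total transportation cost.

910

Optimal allocation:
  Mine1->S3: 120 × 2 = 240
  Mine2->S1: 10 × 2 = 20
  Mine3->S2: 15 × 6 = 90
  Mine3->S3: 40 × 14 = 560
Total = 240 + 20 + 90 + 560 = 910.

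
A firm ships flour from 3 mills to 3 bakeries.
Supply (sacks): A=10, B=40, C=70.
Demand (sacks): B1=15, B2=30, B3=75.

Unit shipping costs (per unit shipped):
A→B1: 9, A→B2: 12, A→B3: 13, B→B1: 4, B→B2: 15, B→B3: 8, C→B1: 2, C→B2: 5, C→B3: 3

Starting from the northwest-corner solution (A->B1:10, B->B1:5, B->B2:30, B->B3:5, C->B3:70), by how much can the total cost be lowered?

Current plan cost = 10·9 + 5·4 + 30·15 + 5·8 + 70·3 = 810.
Optimal plan:
  A–B2: 10 × 12 = 120
  B–B1: 15 × 4 = 60
  B–B3: 25 × 8 = 200
  C–B2: 20 × 5 = 100
  C–B3: 50 × 3 = 150
Optimal cost = 630.
Saving = 810 − 630 = 180.

180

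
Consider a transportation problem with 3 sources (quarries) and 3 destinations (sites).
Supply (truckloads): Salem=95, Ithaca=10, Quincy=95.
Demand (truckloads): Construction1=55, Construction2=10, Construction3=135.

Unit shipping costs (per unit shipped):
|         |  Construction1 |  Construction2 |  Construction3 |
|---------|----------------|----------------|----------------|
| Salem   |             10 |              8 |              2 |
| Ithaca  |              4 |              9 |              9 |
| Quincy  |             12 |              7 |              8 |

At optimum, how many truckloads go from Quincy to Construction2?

10

Solving gives:
  Salem to Construction3: 95 × 2 = 190
  Ithaca to Construction1: 10 × 4 = 40
  Quincy to Construction1: 45 × 12 = 540
  Quincy to Construction2: 10 × 7 = 70
  Quincy to Construction3: 40 × 8 = 320
Total cost = 1160.
So Quincy→Construction2 carries 10 truckloads.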